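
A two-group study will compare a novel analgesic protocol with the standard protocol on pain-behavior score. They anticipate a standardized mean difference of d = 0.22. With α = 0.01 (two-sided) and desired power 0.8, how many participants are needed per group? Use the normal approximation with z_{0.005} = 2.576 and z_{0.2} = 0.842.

n = 483 per group

For two independent groups with equal n: n = 2·((z_{α/2} + z_β) / d)².
z_{α/2} + z_β = 2.576 + 0.842 = 3.418.
n = 2 × (3.418 / 0.22)² = 2 × 15.536² = 2 × 241.38 = 482.8.
Round up to the next whole participant.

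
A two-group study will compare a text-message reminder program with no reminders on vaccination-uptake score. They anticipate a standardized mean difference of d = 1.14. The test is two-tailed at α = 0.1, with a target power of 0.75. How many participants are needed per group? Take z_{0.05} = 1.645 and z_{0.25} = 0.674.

n = 9 per group

For two independent groups with equal n: n = 2·((z_{α/2} + z_β) / d)².
z_{α/2} + z_β = 1.645 + 0.674 = 2.319.
n = 2 × (2.319 / 1.14)² = 2 × 2.034² = 2 × 4.14 = 8.3.
Round up to the next whole participant.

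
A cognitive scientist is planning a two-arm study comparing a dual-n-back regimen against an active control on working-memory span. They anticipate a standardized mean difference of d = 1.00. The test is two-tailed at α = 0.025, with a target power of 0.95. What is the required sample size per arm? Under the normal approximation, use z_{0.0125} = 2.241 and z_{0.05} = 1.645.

n = 31 per group

For two independent groups with equal n: n = 2·((z_{α/2} + z_β) / d)².
z_{α/2} + z_β = 2.241 + 1.645 = 3.886.
n = 2 × (3.886 / 1.00)² = 2 × 3.886² = 2 × 15.10 = 30.2.
Round up to the next whole participant.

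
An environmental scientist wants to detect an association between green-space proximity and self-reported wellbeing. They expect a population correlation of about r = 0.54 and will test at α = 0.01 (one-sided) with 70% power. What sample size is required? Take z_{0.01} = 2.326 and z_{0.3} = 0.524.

n = 26

Fisher's z: C = ½·ln((1+r)/(1−r)) = ½·ln(3.3478) = 0.6042.
n = ((z_{α} + z_β)/C)² + 3.
(2.326 + 0.524) / 0.6042 = 2.850 / 0.6042 = 4.717.
n = 4.717² + 3 = 22.25 + 3 = 25.2.
Round up.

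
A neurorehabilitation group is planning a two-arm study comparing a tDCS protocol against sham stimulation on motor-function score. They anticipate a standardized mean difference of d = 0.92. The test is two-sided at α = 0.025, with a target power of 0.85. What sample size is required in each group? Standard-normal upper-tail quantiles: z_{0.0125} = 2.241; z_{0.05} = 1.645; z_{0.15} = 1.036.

n = 26 per group

For two independent groups with equal n: n = 2·((z_{α/2} + z_β) / d)².
z_{α/2} + z_β = 2.241 + 1.036 = 3.277.
n = 2 × (3.277 / 0.92)² = 2 × 3.562² = 2 × 12.69 = 25.4.
Round up to the next whole participant.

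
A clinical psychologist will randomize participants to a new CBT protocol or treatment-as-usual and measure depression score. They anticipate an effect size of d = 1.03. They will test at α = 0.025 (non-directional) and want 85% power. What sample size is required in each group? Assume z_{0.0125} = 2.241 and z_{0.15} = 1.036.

n = 21 per group

For two independent groups with equal n: n = 2·((z_{α/2} + z_β) / d)².
z_{α/2} + z_β = 2.241 + 1.036 = 3.277.
n = 2 × (3.277 / 1.03)² = 2 × 3.182² = 2 × 10.12 = 20.2.
Round up to the next whole participant.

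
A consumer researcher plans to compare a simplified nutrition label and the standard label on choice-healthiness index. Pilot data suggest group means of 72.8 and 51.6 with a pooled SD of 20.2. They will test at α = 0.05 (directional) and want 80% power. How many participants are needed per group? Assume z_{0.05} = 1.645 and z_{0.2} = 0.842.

n = 12 per group

Cohen's d = |M₁ − M₂| / SD_pooled = |72.8 − 51.6| / 20.2 = 21.2 / 20.2 = 1.050.
For two independent groups with equal n: n = 2·((z_{α} + z_β) / d)².
z_{α} + z_β = 1.645 + 0.842 = 2.487.
n = 2 × (2.487 / 1.050)² = 2 × 2.369² = 2 × 5.61 = 11.2.
Round up to the next whole participant.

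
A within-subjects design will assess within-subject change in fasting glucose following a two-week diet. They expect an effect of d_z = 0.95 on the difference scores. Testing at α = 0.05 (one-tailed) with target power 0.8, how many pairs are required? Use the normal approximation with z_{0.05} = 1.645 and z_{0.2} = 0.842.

n = 7 pairs

For a paired (one-sample on differences) test: n = ((z_{α} + z_β) / d)².
z_{α} + z_β = 1.645 + 0.842 = 2.487.
n = (2.487 / 0.95)² = 2.618² = 6.85.
Round up.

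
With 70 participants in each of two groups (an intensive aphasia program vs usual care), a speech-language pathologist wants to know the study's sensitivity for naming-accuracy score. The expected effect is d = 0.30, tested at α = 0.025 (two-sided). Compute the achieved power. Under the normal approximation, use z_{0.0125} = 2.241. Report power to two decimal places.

power ≈ 0.32

For two equal groups, power = Φ(d·√(n/2) − z_{α/2}).
d·√(n/2) = 0.30 × √(70/2) = 0.30 × 5.916 = 1.775.
z_β = 1.775 − 2.241 = -0.466.
Power = Φ(-0.466) = 0.321.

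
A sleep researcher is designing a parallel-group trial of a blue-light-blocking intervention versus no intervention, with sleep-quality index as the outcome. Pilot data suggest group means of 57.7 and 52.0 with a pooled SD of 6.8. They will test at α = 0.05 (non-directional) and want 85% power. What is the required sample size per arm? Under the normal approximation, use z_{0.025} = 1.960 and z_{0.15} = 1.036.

Cohen's d = |M₁ − M₂| / SD_pooled = |57.7 − 52.0| / 6.8 = 5.7 / 6.8 = 0.838.
For two independent groups with equal n: n = 2·((z_{α/2} + z_β) / d)².
z_{α/2} + z_β = 1.960 + 1.036 = 2.996.
n = 2 × (2.996 / 0.838)² = 2 × 3.575² = 2 × 12.78 = 25.6.
Round up to the next whole participant.

n = 26 per group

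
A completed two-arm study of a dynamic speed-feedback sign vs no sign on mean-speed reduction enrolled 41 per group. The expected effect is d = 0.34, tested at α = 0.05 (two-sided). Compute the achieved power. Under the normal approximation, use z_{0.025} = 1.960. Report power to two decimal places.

For two equal groups, power = Φ(d·√(n/2) − z_{α/2}).
d·√(n/2) = 0.34 × √(41/2) = 0.34 × 4.528 = 1.539.
z_β = 1.539 − 1.960 = -0.421.
Power = Φ(-0.421) = 0.337.

power ≈ 0.34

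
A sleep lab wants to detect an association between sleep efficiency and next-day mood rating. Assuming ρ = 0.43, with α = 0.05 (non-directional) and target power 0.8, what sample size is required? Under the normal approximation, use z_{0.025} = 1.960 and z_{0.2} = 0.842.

Fisher's z: C = ½·ln((1+r)/(1−r)) = ½·ln(2.5088) = 0.4599.
n = ((z_{α/2} + z_β)/C)² + 3.
(1.960 + 0.842) / 0.4599 = 2.802 / 0.4599 = 6.093.
n = 6.093² + 3 = 37.12 + 3 = 40.1.
Round up.

n = 41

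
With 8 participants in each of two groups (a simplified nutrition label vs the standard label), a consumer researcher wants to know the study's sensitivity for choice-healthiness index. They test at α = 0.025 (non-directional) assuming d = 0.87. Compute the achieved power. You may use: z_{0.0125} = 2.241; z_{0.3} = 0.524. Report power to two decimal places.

For two equal groups, power = Φ(d·√(n/2) − z_{α/2}).
d·√(n/2) = 0.87 × √(8/2) = 0.87 × 2.000 = 1.740.
z_β = 1.740 − 2.241 = -0.501.
Power = Φ(-0.501) = 0.308.

power ≈ 0.31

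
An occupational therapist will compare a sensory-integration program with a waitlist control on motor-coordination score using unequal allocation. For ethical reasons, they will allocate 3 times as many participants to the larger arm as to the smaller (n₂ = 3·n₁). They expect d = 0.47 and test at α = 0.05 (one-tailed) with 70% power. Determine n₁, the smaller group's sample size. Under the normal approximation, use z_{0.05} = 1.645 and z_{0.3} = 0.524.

With allocation ratio k = n₂/n₁ = 3, Var(x̄₁−x̄₂) = σ²(1/n₁ + 1/(k·n₁)) = σ²·(k+1)/(k·n₁).
So n₁ = (1 + 1/k)·((z_{α} + z_β)/d)² = 1.333 × (2.169/0.47)².
n₁ = 1.333 × 21.30 = 28.4.
Round up: n₁ = 29, giving n₂ = 3 × 29 = 87.

n₁ = 29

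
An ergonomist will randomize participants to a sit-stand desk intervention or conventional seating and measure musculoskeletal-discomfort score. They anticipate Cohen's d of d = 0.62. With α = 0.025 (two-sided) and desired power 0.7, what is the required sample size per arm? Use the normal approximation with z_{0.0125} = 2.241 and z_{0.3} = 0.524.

n = 40 per group

For two independent groups with equal n: n = 2·((z_{α/2} + z_β) / d)².
z_{α/2} + z_β = 2.241 + 0.524 = 2.765.
n = 2 × (2.765 / 0.62)² = 2 × 4.460² = 2 × 19.89 = 39.8.
Round up to the next whole participant.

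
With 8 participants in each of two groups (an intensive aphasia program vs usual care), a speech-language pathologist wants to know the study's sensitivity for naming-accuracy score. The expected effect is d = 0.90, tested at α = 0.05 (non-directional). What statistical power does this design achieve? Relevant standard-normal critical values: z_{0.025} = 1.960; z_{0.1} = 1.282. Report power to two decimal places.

power ≈ 0.44

For two equal groups, power = Φ(d·√(n/2) − z_{α/2}).
d·√(n/2) = 0.90 × √(8/2) = 0.90 × 2.000 = 1.800.
z_β = 1.800 − 1.960 = -0.160.
Power = Φ(-0.160) = 0.436.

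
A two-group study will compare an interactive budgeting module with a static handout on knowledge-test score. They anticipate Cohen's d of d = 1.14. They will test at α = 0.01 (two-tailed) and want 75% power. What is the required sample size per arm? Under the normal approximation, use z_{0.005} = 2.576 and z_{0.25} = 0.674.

For two independent groups with equal n: n = 2·((z_{α/2} + z_β) / d)².
z_{α/2} + z_β = 2.576 + 0.674 = 3.250.
n = 2 × (3.250 / 1.14)² = 2 × 2.851² = 2 × 8.13 = 16.3.
Round up to the next whole participant.

n = 17 per group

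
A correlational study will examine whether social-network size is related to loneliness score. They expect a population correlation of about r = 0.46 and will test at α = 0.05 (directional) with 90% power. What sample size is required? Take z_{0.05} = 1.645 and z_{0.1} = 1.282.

n = 38

Fisher's z: C = ½·ln((1+r)/(1−r)) = ½·ln(2.7037) = 0.4973.
n = ((z_{α} + z_β)/C)² + 3.
(1.645 + 1.282) / 0.4973 = 2.927 / 0.4973 = 5.886.
n = 5.886² + 3 = 34.64 + 3 = 37.6.
Round up.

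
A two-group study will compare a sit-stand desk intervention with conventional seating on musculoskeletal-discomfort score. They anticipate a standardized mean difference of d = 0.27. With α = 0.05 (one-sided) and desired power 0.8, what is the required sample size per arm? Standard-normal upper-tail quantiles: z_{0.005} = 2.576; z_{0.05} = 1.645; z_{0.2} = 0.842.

n = 170 per group

For two independent groups with equal n: n = 2·((z_{α} + z_β) / d)².
z_{α} + z_β = 1.645 + 0.842 = 2.487.
n = 2 × (2.487 / 0.27)² = 2 × 9.211² = 2 × 84.84 = 169.7.
Round up to the next whole participant.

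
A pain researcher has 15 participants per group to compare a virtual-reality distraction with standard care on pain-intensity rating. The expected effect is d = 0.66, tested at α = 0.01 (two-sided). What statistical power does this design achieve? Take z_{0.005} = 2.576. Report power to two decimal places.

For two equal groups, power = Φ(d·√(n/2) − z_{α/2}).
d·√(n/2) = 0.66 × √(15/2) = 0.66 × 2.739 = 1.807.
z_β = 1.807 − 2.576 = -0.769.
Power = Φ(-0.769) = 0.221.

power ≈ 0.22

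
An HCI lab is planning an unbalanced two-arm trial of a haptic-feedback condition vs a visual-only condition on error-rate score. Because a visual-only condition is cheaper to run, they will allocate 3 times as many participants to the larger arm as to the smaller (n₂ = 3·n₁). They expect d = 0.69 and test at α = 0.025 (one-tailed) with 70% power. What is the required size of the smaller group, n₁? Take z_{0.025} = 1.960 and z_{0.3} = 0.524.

With allocation ratio k = n₂/n₁ = 3, Var(x̄₁−x̄₂) = σ²(1/n₁ + 1/(k·n₁)) = σ²·(k+1)/(k·n₁).
So n₁ = (1 + 1/k)·((z_{α} + z_β)/d)² = 1.333 × (2.484/0.69)².
n₁ = 1.333 × 12.96 = 17.3.
Round up: n₁ = 18, giving n₂ = 3 × 18 = 54.

n₁ = 18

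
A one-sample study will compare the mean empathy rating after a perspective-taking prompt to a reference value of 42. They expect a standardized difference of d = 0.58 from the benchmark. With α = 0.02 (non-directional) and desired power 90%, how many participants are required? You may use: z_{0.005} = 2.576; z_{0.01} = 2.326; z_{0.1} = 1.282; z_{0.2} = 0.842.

n = 39

For a one-sample test: n = ((z_{α/2} + z_β) / d)².
z_{α/2} + z_β = 2.326 + 1.282 = 3.608.
n = (3.608 / 0.58)² = 6.221² = 38.70.
Round up.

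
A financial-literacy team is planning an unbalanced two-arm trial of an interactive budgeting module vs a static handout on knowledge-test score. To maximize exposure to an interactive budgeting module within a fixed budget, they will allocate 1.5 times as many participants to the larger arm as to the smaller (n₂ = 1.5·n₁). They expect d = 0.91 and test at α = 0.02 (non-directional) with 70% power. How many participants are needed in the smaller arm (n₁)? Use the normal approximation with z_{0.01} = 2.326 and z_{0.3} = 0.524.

n₁ = 17

With allocation ratio k = n₂/n₁ = 1.5, Var(x̄₁−x̄₂) = σ²(1/n₁ + 1/(k·n₁)) = σ²·(k+1)/(k·n₁).
So n₁ = (1 + 1/k)·((z_{α/2} + z_β)/d)² = 1.667 × (2.850/0.91)².
n₁ = 1.667 × 9.81 = 16.3.
Round up: n₁ = 17, giving n₂ = ⌈1.5 × 17⌉ = ⌈25.5⌉ = 26.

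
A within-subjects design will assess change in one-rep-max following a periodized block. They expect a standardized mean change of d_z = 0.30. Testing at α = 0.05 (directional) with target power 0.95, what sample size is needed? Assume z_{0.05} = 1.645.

For a paired (one-sample on differences) test: n = ((z_{α} + z_β) / d)².
z_{α} + z_β = 1.645 + 1.645 = 3.290.
n = (3.290 / 0.30)² = 10.967² = 120.27.
Round up.

n = 121 pairs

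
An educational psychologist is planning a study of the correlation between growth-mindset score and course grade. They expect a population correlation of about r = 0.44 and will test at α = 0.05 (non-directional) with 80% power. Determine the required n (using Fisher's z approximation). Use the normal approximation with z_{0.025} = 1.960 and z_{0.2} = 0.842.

n = 39

Fisher's z: C = ½·ln((1+r)/(1−r)) = ½·ln(2.5714) = 0.4722.
n = ((z_{α/2} + z_β)/C)² + 3.
(1.960 + 0.842) / 0.4722 = 2.802 / 0.4722 = 5.934.
n = 5.934² + 3 = 35.21 + 3 = 38.2.
Round up.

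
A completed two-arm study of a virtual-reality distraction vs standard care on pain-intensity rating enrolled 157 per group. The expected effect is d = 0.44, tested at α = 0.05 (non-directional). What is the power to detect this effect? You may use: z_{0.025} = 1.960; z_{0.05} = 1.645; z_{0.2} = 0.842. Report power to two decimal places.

For two equal groups, power = Φ(d·√(n/2) − z_{α/2}).
d·√(n/2) = 0.44 × √(157/2) = 0.44 × 8.860 = 3.898.
z_β = 3.898 − 1.960 = 1.938.
Power = Φ(1.938) = 0.974.

power ≈ 0.97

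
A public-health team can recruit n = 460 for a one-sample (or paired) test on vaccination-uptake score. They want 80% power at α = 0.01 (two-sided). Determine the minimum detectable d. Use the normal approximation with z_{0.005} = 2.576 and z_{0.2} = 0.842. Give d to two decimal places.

d_min ≈ 0.16

For a single sample (or paired design) of n = 460: d_min = (z_{α/2} + z_β)/√n.
z-sum = 2.576 + 0.842 = 3.418.
d_min = 3.418 / √460 = 3.418 / 21.448 = 0.159.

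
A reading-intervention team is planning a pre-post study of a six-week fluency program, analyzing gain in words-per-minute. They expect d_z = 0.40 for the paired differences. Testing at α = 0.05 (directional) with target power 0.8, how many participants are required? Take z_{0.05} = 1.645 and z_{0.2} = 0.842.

For a paired (one-sample on differences) test: n = ((z_{α} + z_β) / d)².
z_{α} + z_β = 1.645 + 0.842 = 2.487.
n = (2.487 / 0.40)² = 6.218² = 38.66.
Round up.

n = 39 pairs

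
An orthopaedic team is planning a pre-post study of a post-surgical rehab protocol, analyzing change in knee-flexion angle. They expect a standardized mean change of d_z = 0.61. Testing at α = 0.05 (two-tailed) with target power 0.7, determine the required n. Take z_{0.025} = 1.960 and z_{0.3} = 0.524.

For a paired (one-sample on differences) test: n = ((z_{α/2} + z_β) / d)².
z_{α/2} + z_β = 1.960 + 0.524 = 2.484.
n = (2.484 / 0.61)² = 4.072² = 16.58.
Round up.

n = 17 pairs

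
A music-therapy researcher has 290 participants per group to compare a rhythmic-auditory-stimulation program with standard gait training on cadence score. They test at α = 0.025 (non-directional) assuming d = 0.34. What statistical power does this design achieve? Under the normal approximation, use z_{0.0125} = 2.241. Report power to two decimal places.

power ≈ 0.97

For two equal groups, power = Φ(d·√(n/2) − z_{α/2}).
d·√(n/2) = 0.34 × √(290/2) = 0.34 × 12.042 = 4.094.
z_β = 4.094 − 2.241 = 1.853.
Power = Φ(1.853) = 0.968.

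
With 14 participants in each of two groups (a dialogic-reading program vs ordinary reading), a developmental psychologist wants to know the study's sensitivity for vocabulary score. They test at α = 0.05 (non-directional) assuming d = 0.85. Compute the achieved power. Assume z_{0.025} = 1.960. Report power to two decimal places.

power ≈ 0.61

For two equal groups, power = Φ(d·√(n/2) − z_{α/2}).
d·√(n/2) = 0.85 × √(14/2) = 0.85 × 2.646 = 2.249.
z_β = 2.249 − 1.960 = 0.289.
Power = Φ(0.289) = 0.614.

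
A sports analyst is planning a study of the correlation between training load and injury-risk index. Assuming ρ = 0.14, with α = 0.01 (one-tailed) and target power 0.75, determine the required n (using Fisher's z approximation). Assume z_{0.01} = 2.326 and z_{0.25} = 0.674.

n = 457

Fisher's z: C = ½·ln((1+r)/(1−r)) = ½·ln(1.3256) = 0.1409.
n = ((z_{α} + z_β)/C)² + 3.
(2.326 + 0.674) / 0.1409 = 3.000 / 0.1409 = 21.292.
n = 21.292² + 3 = 453.34 + 3 = 456.3.
Round up.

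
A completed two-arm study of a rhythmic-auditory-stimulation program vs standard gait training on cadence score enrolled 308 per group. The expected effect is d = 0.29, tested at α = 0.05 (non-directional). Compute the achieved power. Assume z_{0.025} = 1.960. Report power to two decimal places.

For two equal groups, power = Φ(d·√(n/2) − z_{α/2}).
d·√(n/2) = 0.29 × √(308/2) = 0.29 × 12.410 = 3.599.
z_β = 3.599 − 1.960 = 1.639.
Power = Φ(1.639) = 0.949.

power ≈ 0.95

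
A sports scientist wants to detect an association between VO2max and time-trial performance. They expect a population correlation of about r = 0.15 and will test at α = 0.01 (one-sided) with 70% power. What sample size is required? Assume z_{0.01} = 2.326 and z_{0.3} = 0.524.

Fisher's z: C = ½·ln((1+r)/(1−r)) = ½·ln(1.3529) = 0.1511.
n = ((z_{α} + z_β)/C)² + 3.
(2.326 + 0.524) / 0.1511 = 2.850 / 0.1511 = 18.862.
n = 18.862² + 3 = 355.76 + 3 = 358.8.
Round up.

n = 359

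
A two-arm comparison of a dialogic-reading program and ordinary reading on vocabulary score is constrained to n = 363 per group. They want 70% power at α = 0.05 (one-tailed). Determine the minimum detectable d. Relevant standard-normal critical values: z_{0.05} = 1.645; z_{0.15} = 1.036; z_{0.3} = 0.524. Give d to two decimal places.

d_min ≈ 0.16

For two independent groups of n = 363 each: d_min = (z_{α} + z_β)·√(2/n).
z-sum = 1.645 + 0.524 = 2.169.
d_min = 2.169 × √(2/363) = 2.169 × 0.0742 = 0.161.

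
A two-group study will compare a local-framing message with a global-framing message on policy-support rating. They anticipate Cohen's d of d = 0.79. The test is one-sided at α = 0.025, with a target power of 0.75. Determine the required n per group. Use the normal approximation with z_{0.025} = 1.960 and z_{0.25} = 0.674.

n = 23 per group

For two independent groups with equal n: n = 2·((z_{α} + z_β) / d)².
z_{α} + z_β = 1.960 + 0.674 = 2.634.
n = 2 × (2.634 / 0.79)² = 2 × 3.334² = 2 × 11.12 = 22.2.
Round up to the next whole participant.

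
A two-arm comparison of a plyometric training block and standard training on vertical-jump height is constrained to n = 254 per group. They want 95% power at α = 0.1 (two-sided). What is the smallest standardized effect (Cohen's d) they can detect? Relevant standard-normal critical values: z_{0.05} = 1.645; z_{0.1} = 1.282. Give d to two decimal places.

d_min ≈ 0.29

For two independent groups of n = 254 each: d_min = (z_{α/2} + z_β)·√(2/n).
z-sum = 1.645 + 1.645 = 3.290.
d_min = 3.290 × √(2/254) = 3.290 × 0.0887 = 0.292.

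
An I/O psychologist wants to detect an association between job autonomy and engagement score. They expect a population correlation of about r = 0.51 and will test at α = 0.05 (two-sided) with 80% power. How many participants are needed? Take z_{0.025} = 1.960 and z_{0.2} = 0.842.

Fisher's z: C = ½·ln((1+r)/(1−r)) = ½·ln(3.0816) = 0.5627.
n = ((z_{α/2} + z_β)/C)² + 3.
(1.960 + 0.842) / 0.5627 = 2.802 / 0.5627 = 4.980.
n = 4.980² + 3 = 24.80 + 3 = 27.8.
Round up.

n = 28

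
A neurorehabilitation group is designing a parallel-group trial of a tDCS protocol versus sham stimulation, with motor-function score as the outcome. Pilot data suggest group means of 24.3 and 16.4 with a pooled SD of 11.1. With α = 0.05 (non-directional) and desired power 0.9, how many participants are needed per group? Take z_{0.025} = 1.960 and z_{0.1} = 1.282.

n = 42 per group

Cohen's d = |M₁ − M₂| / SD_pooled = |24.3 − 16.4| / 11.1 = 7.9 / 11.1 = 0.712.
For two independent groups with equal n: n = 2·((z_{α/2} + z_β) / d)².
z_{α/2} + z_β = 1.960 + 1.282 = 3.242.
n = 2 × (3.242 / 0.712)² = 2 × 4.553² = 2 × 20.73 = 41.5.
Round up to the next whole participant.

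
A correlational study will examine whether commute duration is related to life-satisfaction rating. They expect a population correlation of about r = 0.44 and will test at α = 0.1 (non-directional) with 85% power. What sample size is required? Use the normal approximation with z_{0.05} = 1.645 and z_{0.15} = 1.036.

Fisher's z: C = ½·ln((1+r)/(1−r)) = ½·ln(2.5714) = 0.4722.
n = ((z_{α/2} + z_β)/C)² + 3.
(1.645 + 1.036) / 0.4722 = 2.681 / 0.4722 = 5.678.
n = 5.678² + 3 = 32.24 + 3 = 35.2.
Round up.

n = 36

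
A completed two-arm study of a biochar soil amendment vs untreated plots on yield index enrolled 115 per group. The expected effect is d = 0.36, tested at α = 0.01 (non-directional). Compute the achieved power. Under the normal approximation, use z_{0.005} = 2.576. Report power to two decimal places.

power ≈ 0.56

For two equal groups, power = Φ(d·√(n/2) − z_{α/2}).
d·√(n/2) = 0.36 × √(115/2) = 0.36 × 7.583 = 2.730.
z_β = 2.730 − 2.576 = 0.154.
Power = Φ(0.154) = 0.561.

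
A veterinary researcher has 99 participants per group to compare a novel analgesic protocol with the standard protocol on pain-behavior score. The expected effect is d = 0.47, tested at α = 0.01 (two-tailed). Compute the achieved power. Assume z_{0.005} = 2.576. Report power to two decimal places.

power ≈ 0.77

For two equal groups, power = Φ(d·√(n/2) − z_{α/2}).
d·√(n/2) = 0.47 × √(99/2) = 0.47 × 7.036 = 3.307.
z_β = 3.307 − 2.576 = 0.731.
Power = Φ(0.731) = 0.768.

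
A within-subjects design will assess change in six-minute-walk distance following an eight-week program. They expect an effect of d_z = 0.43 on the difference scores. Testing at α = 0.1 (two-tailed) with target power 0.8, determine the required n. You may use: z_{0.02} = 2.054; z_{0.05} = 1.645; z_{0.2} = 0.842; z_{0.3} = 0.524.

For a paired (one-sample on differences) test: n = ((z_{α/2} + z_β) / d)².
z_{α/2} + z_β = 1.645 + 0.842 = 2.487.
n = (2.487 / 0.43)² = 5.784² = 33.45.
Round up.

n = 34 pairs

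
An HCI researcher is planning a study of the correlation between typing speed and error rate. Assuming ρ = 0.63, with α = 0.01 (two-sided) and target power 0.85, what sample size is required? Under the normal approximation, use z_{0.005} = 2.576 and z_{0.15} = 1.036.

Fisher's z: C = ½·ln((1+r)/(1−r)) = ½·ln(4.4054) = 0.7414.
n = ((z_{α/2} + z_β)/C)² + 3.
(2.576 + 1.036) / 0.7414 = 3.612 / 0.7414 = 4.872.
n = 4.872² + 3 = 23.74 + 3 = 26.7.
Round up.

n = 27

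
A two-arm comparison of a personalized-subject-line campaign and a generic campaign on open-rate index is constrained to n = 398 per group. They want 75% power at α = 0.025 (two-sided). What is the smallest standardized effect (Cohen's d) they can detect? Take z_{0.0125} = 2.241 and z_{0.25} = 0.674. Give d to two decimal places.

d_min ≈ 0.21

For two independent groups of n = 398 each: d_min = (z_{α/2} + z_β)·√(2/n).
z-sum = 2.241 + 0.674 = 2.915.
d_min = 2.915 × √(2/398) = 2.915 × 0.0709 = 0.207.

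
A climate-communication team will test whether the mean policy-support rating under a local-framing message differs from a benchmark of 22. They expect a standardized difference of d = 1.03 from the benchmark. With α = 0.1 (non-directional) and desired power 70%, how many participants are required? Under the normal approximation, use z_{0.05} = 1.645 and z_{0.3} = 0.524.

For a one-sample test: n = ((z_{α/2} + z_β) / d)².
z_{α/2} + z_β = 1.645 + 0.524 = 2.169.
n = (2.169 / 1.03)² = 2.106² = 4.43.
Round up.

n = 5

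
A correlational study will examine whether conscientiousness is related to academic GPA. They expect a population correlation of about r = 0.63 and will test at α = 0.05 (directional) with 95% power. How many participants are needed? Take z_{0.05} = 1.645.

Fisher's z: C = ½·ln((1+r)/(1−r)) = ½·ln(4.4054) = 0.7414.
n = ((z_{α} + z_β)/C)² + 3.
(1.645 + 1.645) / 0.7414 = 3.290 / 0.7414 = 4.438.
n = 4.438² + 3 = 19.69 + 3 = 22.7.
Round up.

n = 23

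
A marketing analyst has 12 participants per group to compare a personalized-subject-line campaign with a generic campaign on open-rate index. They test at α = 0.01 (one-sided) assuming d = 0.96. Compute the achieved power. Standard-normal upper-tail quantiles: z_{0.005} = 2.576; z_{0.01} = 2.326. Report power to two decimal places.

For two equal groups, power = Φ(d·√(n/2) − z_{α}).
d·√(n/2) = 0.96 × √(12/2) = 0.96 × 2.449 = 2.352.
z_β = 2.352 − 2.326 = 0.026.
Power = Φ(0.026) = 0.510.

power ≈ 0.51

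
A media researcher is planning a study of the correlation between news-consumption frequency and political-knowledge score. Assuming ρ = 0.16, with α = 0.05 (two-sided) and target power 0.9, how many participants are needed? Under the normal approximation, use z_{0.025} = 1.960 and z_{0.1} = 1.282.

Fisher's z: C = ½·ln((1+r)/(1−r)) = ½·ln(1.3810) = 0.1614.
n = ((z_{α/2} + z_β)/C)² + 3.
(1.960 + 1.282) / 0.1614 = 3.242 / 0.1614 = 20.087.
n = 20.087² + 3 = 403.48 + 3 = 406.5.
Round up.

n = 407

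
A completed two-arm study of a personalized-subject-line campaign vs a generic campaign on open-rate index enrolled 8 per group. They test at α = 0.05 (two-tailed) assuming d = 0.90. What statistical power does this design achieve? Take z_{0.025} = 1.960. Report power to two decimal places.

For two equal groups, power = Φ(d·√(n/2) − z_{α/2}).
d·√(n/2) = 0.90 × √(8/2) = 0.90 × 2.000 = 1.800.
z_β = 1.800 − 1.960 = -0.160.
Power = Φ(-0.160) = 0.436.

power ≈ 0.44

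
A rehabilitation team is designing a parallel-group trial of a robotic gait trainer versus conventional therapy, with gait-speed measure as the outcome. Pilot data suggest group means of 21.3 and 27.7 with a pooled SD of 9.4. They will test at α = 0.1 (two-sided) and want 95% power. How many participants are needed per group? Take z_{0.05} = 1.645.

n = 47 per group

Cohen's d = |M₁ − M₂| / SD_pooled = |21.3 − 27.7| / 9.4 = 6.4 / 9.4 = 0.681.
For two independent groups with equal n: n = 2·((z_{α/2} + z_β) / d)².
z_{α/2} + z_β = 1.645 + 1.645 = 3.290.
n = 2 × (3.290 / 0.681)² = 2 × 4.831² = 2 × 23.34 = 46.7.
Round up to the next whole participant.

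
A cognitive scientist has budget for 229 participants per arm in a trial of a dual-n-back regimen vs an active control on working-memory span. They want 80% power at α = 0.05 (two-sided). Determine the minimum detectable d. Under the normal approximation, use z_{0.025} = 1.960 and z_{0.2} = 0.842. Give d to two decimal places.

d_min ≈ 0.26

For two independent groups of n = 229 each: d_min = (z_{α/2} + z_β)·√(2/n).
z-sum = 1.960 + 0.842 = 2.802.
d_min = 2.802 × √(2/229) = 2.802 × 0.0935 = 0.262.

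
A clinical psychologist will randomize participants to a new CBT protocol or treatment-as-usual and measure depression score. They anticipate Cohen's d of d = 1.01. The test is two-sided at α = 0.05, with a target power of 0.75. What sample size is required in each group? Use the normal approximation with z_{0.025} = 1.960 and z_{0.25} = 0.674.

n = 14 per group

For two independent groups with equal n: n = 2·((z_{α/2} + z_β) / d)².
z_{α/2} + z_β = 1.960 + 0.674 = 2.634.
n = 2 × (2.634 / 1.01)² = 2 × 2.608² = 2 × 6.80 = 13.6.
Round up to the next whole participant.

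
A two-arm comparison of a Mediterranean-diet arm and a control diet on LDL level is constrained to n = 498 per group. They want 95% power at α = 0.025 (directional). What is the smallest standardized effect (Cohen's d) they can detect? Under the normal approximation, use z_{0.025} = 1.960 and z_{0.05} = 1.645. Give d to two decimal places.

d_min ≈ 0.23

For two independent groups of n = 498 each: d_min = (z_{α} + z_β)·√(2/n).
z-sum = 1.960 + 1.645 = 3.605.
d_min = 3.605 × √(2/498) = 3.605 × 0.0634 = 0.228.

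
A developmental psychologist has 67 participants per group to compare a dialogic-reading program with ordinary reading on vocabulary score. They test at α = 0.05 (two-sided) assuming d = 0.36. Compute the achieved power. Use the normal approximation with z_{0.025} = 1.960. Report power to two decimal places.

power ≈ 0.55

For two equal groups, power = Φ(d·√(n/2) − z_{α/2}).
d·√(n/2) = 0.36 × √(67/2) = 0.36 × 5.788 = 2.084.
z_β = 2.084 − 1.960 = 0.124.
Power = Φ(0.124) = 0.549.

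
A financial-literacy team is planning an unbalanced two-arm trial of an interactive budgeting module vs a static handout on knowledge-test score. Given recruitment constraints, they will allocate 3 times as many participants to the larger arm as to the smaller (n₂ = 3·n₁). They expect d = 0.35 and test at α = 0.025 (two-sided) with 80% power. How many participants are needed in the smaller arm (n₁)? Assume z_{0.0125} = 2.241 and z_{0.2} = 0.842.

n₁ = 104

With allocation ratio k = n₂/n₁ = 3, Var(x̄₁−x̄₂) = σ²(1/n₁ + 1/(k·n₁)) = σ²·(k+1)/(k·n₁).
So n₁ = (1 + 1/k)·((z_{α/2} + z_β)/d)² = 1.333 × (3.083/0.35)².
n₁ = 1.333 × 77.59 = 103.5.
Round up: n₁ = 104, giving n₂ = 3 × 104 = 312.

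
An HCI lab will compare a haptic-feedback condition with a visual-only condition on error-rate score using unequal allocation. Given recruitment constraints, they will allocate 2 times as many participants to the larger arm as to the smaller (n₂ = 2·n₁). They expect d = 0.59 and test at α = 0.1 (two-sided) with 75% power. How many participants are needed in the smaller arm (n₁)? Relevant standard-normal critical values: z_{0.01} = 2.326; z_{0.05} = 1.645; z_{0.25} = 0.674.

With allocation ratio k = n₂/n₁ = 2, Var(x̄₁−x̄₂) = σ²(1/n₁ + 1/(k·n₁)) = σ²·(k+1)/(k·n₁).
So n₁ = (1 + 1/k)·((z_{α/2} + z_β)/d)² = 1.500 × (2.319/0.59)².
n₁ = 1.500 × 15.45 = 23.2.
Round up: n₁ = 24, giving n₂ = 2 × 24 = 48.

n₁ = 24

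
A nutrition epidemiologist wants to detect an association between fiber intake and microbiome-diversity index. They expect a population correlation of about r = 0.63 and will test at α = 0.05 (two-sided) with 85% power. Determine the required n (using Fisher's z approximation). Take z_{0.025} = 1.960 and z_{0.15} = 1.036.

n = 20

Fisher's z: C = ½·ln((1+r)/(1−r)) = ½·ln(4.4054) = 0.7414.
n = ((z_{α/2} + z_β)/C)² + 3.
(1.960 + 1.036) / 0.7414 = 2.996 / 0.7414 = 4.041.
n = 4.041² + 3 = 16.33 + 3 = 19.3.
Round up.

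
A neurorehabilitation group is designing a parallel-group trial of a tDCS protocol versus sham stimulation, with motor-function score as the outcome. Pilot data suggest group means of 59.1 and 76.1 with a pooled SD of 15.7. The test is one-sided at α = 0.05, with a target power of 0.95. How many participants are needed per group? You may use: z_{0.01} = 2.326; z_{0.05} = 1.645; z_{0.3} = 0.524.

Cohen's d = |M₁ − M₂| / SD_pooled = |59.1 − 76.1| / 15.7 = 17.0 / 15.7 = 1.083.
For two independent groups with equal n: n = 2·((z_{α} + z_β) / d)².
z_{α} + z_β = 1.645 + 1.645 = 3.290.
n = 2 × (3.290 / 1.083)² = 2 × 3.038² = 2 × 9.23 = 18.5.
Round up to the next whole participant.

n = 19 per group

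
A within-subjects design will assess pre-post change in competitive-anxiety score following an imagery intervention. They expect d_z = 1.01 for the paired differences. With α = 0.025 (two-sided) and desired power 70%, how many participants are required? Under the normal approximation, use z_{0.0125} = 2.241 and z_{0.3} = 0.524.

For a paired (one-sample on differences) test: n = ((z_{α/2} + z_β) / d)².
z_{α/2} + z_β = 2.241 + 0.524 = 2.765.
n = (2.765 / 1.01)² = 2.738² = 7.49.
Round up.

n = 8 pairs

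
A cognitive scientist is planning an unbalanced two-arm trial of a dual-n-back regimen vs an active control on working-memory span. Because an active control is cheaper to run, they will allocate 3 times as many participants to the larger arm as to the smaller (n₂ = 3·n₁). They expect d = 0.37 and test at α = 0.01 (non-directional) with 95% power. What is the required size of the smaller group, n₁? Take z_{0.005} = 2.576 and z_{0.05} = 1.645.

n₁ = 174

With allocation ratio k = n₂/n₁ = 3, Var(x̄₁−x̄₂) = σ²(1/n₁ + 1/(k·n₁)) = σ²·(k+1)/(k·n₁).
So n₁ = (1 + 1/k)·((z_{α/2} + z_β)/d)² = 1.333 × (4.221/0.37)².
n₁ = 1.333 × 130.14 = 173.5.
Round up: n₁ = 174, giving n₂ = 3 × 174 = 522.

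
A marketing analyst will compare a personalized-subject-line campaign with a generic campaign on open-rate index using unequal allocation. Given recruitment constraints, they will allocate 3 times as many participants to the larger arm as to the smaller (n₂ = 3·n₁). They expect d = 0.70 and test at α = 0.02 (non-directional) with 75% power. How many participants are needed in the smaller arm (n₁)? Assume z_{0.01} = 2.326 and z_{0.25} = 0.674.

With allocation ratio k = n₂/n₁ = 3, Var(x̄₁−x̄₂) = σ²(1/n₁ + 1/(k·n₁)) = σ²·(k+1)/(k·n₁).
So n₁ = (1 + 1/k)·((z_{α/2} + z_β)/d)² = 1.333 × (3.000/0.70)².
n₁ = 1.333 × 18.37 = 24.5.
Round up: n₁ = 25, giving n₂ = 3 × 25 = 75.

n₁ = 25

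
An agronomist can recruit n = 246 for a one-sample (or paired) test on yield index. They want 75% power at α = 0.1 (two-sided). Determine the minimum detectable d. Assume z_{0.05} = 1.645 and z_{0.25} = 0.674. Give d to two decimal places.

For a single sample (or paired design) of n = 246: d_min = (z_{α/2} + z_β)/√n.
z-sum = 1.645 + 0.674 = 2.319.
d_min = 2.319 / √246 = 2.319 / 15.684 = 0.148.

d_min ≈ 0.15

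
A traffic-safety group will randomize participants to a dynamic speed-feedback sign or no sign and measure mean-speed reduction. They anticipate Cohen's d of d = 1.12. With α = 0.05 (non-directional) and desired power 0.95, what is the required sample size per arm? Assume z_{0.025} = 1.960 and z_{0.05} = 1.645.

For two independent groups with equal n: n = 2·((z_{α/2} + z_β) / d)².
z_{α/2} + z_β = 1.960 + 1.645 = 3.605.
n = 2 × (3.605 / 1.12)² = 2 × 3.219² = 2 × 10.36 = 20.7.
Round up to the next whole participant.

n = 21 per group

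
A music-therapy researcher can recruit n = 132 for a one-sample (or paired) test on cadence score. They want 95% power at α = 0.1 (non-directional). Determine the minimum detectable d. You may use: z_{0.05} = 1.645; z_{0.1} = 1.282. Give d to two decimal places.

For a single sample (or paired design) of n = 132: d_min = (z_{α/2} + z_β)/√n.
z-sum = 1.645 + 1.645 = 3.290.
d_min = 3.290 / √132 = 3.290 / 11.489 = 0.286.

d_min ≈ 0.29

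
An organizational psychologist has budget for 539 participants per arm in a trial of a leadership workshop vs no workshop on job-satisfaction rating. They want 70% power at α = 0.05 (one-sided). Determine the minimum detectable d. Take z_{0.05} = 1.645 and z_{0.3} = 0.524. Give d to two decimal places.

d_min ≈ 0.13

For two independent groups of n = 539 each: d_min = (z_{α} + z_β)·√(2/n).
z-sum = 1.645 + 0.524 = 2.169.
d_min = 2.169 × √(2/539) = 2.169 × 0.0609 = 0.132.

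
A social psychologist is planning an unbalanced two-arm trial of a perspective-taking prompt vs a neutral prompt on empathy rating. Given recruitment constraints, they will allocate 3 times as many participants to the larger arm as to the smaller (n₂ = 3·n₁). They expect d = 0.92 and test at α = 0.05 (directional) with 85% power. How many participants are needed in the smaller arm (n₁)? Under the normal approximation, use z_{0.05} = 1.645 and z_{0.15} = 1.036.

With allocation ratio k = n₂/n₁ = 3, Var(x̄₁−x̄₂) = σ²(1/n₁ + 1/(k·n₁)) = σ²·(k+1)/(k·n₁).
So n₁ = (1 + 1/k)·((z_{α} + z_β)/d)² = 1.333 × (2.681/0.92)².
n₁ = 1.333 × 8.49 = 11.3.
Round up: n₁ = 12, giving n₂ = 3 × 12 = 36.

n₁ = 12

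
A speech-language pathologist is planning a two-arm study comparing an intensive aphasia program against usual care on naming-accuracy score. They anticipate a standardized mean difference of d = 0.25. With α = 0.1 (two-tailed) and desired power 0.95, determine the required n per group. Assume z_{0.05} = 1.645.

n = 347 per group

For two independent groups with equal n: n = 2·((z_{α/2} + z_β) / d)².
z_{α/2} + z_β = 1.645 + 1.645 = 3.290.
n = 2 × (3.290 / 0.25)² = 2 × 13.160² = 2 × 173.19 = 346.4.
Round up to the next whole participant.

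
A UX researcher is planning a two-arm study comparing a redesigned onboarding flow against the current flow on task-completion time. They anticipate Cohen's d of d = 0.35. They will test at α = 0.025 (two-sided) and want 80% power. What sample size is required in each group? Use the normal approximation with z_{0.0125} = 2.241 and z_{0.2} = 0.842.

For two independent groups with equal n: n = 2·((z_{α/2} + z_β) / d)².
z_{α/2} + z_β = 2.241 + 0.842 = 3.083.
n = 2 × (3.083 / 0.35)² = 2 × 8.809² = 2 × 77.59 = 155.2.
Round up to the next whole participant.

n = 156 per group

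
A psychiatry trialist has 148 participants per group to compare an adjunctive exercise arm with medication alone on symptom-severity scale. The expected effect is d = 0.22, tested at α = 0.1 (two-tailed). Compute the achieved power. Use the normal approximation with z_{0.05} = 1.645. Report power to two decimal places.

For two equal groups, power = Φ(d·√(n/2) − z_{α/2}).
d·√(n/2) = 0.22 × √(148/2) = 0.22 × 8.602 = 1.893.
z_β = 1.893 − 1.645 = 0.248.
Power = Φ(0.248) = 0.598.

power ≈ 0.60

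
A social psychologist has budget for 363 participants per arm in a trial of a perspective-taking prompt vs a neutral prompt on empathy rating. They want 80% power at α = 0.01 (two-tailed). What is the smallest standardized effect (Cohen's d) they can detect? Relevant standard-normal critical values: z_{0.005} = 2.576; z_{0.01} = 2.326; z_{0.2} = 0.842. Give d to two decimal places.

d_min ≈ 0.25

For two independent groups of n = 363 each: d_min = (z_{α/2} + z_β)·√(2/n).
z-sum = 2.576 + 0.842 = 3.418.
d_min = 3.418 × √(2/363) = 3.418 × 0.0742 = 0.254.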